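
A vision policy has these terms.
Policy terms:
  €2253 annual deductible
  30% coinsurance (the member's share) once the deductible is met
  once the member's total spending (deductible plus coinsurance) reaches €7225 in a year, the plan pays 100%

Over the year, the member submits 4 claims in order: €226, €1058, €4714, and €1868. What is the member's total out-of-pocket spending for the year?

Claim 1 — €226: fully absorbed by the deductible. Cost to member: €226. OOP to date €226.
Claim 2 — €1058: all of it applies to the deductible. Member pays €1058; OOP now €1284.
Claim 3 — €4714: €969 finishes the deductible; €3745 goes to coinsurance; 30% of €3745 = €1123.50. Cost to member: €2092.50. OOP to date €3376.50.
Claim 4 — €1868: 30% coinsurance on €1868 = €560.40. Member owes €560.40 (running OOP €3936.90).
Total paid by the member: €226 + €1058 + €2092.50 + €560.40 = €3936.90.

€3936.90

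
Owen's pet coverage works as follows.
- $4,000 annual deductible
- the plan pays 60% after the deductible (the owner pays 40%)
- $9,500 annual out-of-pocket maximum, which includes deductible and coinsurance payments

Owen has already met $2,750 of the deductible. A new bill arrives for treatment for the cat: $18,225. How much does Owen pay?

$6,750

Remaining deductible: $4,000 − $2,750 = $1,250.
The remaining $16,975 (= $18,225 − $1,250) moves to coinsurance.
40% of $16,975 = $6,790 falls to the owner.
So the owner owes $1,250 + $6,790 = $8,040 before any cap.
That would bring total out-of-pocket to $10,790, past the $9,500 cap. The owner is capped at $9,500 − $2,750 = $6,750 on this claim.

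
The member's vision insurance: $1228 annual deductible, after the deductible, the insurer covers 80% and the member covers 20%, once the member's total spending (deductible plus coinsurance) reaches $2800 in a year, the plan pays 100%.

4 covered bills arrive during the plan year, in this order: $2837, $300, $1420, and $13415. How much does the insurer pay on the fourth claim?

$12508.80

Bill 1, $2837: $1228 finishes the deductible; $1609 goes to coinsurance; member's 20% is $321.80. Member pays $1549.80; OOP now $1549.80. Insurer: $2837 − $1549.80 = $1287.20.
Bill 2, $300: deductible already satisfied, so member's share is 20% × $300 = $60. Member owes $60 (running OOP $1609.80). Insurer: $300 − $60 = $240.
Bill 3, $1420: deductible met; 20% of $1420 = $284. Member owes $284 (running OOP $1893.80). Insurer: $1420 − $284 = $1136.
Bill 4, $13415: 20% coinsurance on $13415 = $2683. That would push OOP to $4576.80, over the $2800 cap, so member pays $2800 − $1893.80 = $906.20. Plan pays $13415 − $906.20 = $12508.80.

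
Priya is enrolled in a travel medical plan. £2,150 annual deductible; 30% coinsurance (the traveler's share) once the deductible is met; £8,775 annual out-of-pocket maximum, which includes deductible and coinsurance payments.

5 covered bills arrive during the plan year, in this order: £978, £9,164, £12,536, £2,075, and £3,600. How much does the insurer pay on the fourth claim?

£1,608.40

#1 (£978): all of it applies to the deductible. Traveler owes £978 (running OOP £978). Plan pays £978 − £978 = £0.
#2 (£9,164): £1,172 to deductible, leaving £7,992; 30% of £7,992 = £2,397.60. Cost to traveler: £3,569.60. OOP to date £4,547.60. Insurer: £9,164 − £3,569.60 = £5,594.40.
#3 (£12,536): deductible already satisfied, so traveler's share is 30% × £12,536 = £3,760.80. Traveler pays £3,760.80; OOP now £8,308.40. Insurer: £12,536 − £3,760.80 = £8,775.20.
#4 (£2,075): deductible already satisfied, so traveler's share is 30% × £2,075 = £622.50. OOP would hit £8,930.90 > £8,775, so the cap limits the traveler to £8,775 − £8,308.40 = £466.60. Plan pays £2,075 − £466.60 = £1,608.40.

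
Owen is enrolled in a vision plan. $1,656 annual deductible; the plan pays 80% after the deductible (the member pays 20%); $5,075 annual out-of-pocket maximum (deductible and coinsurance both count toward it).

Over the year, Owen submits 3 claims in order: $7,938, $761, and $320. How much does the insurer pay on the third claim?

$256

Claim 1 ($7,938): deductible takes $1,656, $6,282 remains; 20% of $6,282 = $1,256.40. Cost to member: $2,912.40. OOP to date $2,912.40. Insurer: $7,938 − $2,912.40 = $5,025.60.
Claim 2 ($761): 20% coinsurance on $761 = $152.20. Member pays $152.20; OOP now $3,064.60. Insurer: $761 − $152.20 = $608.80.
Claim 3 ($320): deductible already satisfied, so member's share is 20% × $320 = $64. Member pays $64; OOP now $3,128.60. Insurer: $320 − $64 = $256.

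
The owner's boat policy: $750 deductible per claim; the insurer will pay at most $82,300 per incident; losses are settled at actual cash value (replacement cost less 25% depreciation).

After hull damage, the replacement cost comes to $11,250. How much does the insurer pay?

$7,687.50

Actual cash value after 25% depreciation: $11,250 × 75% = $8,437.50.
Subtract the deductible: $8,437.50 − $750 = $7,687.50.
$7,687.50 is within the $82,300 limit, so the insurer pays $7,687.50.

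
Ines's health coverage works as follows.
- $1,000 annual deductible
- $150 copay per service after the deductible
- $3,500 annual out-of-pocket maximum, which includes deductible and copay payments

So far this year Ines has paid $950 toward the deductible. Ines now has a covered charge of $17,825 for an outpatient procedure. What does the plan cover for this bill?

$17,625

Remaining deductible: $1,000 − $950 = $50.
The remaining $17,775 (= $17,825 − $50) moves to the copay.
Copay on this service: $150.
So the patient owes $50 + $150 = $200 before any cap.
Cumulative spending $950 + $200 = $1,150 stays under the $3,500 maximum.
The insurer covers the remainder: $17,825 − $200 = $17,625.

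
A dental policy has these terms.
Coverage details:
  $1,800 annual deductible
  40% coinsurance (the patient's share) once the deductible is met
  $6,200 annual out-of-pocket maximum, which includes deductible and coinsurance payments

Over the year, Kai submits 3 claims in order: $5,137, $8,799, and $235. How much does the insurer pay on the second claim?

$5,733.80

#1 ($5,137): deductible takes $1,800, $3,337 remains; patient's 40% is $1,334.80. Patient owes $3,134.80 (running OOP $3,134.80). Insurer: $5,137 − $3,134.80 = $2,002.20.
#2 ($8,799): deductible met; 40% of $8,799 = $3,519.60. OOP would hit $6,654.40 > $6,200, so the cap limits the patient to $6,200 − $3,134.80 = $3,065.20. Plan pays $8,799 − $3,065.20 = $5,733.80.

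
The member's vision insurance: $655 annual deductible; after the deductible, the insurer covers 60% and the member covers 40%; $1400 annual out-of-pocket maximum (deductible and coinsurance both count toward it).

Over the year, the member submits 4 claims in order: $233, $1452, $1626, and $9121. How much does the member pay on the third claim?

$333

Claim 1 ($233): fully absorbed by the deductible. Cost to member: $233. OOP to date $233.
Claim 2 ($1452): deductible takes $422, $1030 remains; coinsurance $1030 × 40% = $412. Member pays $834; OOP now $1067.
Claim 3 ($1626): deductible met; 40% of $1626 = $650.40. That would push OOP to $1717.40, over the $1400 cap, so member pays $1400 − $1067 = $333.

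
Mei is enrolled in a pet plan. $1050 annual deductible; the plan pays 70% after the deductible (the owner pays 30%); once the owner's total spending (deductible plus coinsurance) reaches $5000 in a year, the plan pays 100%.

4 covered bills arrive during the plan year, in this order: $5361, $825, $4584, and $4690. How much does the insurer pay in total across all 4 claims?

#1 ($5361): $1050 to deductible, leaving $4311; owner's 30% is $1293.30. Owner pays $2343.30; OOP now $2343.30. Insurer: $5361 − $2343.30 = $3017.70.
#2 ($825): deductible already satisfied, so owner's share is 30% × $825 = $247.50. Owner owes $247.50 (running OOP $2590.80). Plan pays $825 − $247.50 = $577.50.
#3 ($4584): deductible already satisfied, so owner's share is 30% × $4584 = $1375.20. Owner pays $1375.20; OOP now $3966. Insurer: $4584 − $1375.20 = $3208.80.
#4 ($4690): deductible met; 30% of $4690 = $1407. That would push OOP to $5373, over the $5000 cap, so owner pays $5000 − $3966 = $1034. Insurer: $4690 − $1034 = $3656.
Insurer total: $3017.70 + $577.50 + $3208.80 + $3656 = $10460.

$10460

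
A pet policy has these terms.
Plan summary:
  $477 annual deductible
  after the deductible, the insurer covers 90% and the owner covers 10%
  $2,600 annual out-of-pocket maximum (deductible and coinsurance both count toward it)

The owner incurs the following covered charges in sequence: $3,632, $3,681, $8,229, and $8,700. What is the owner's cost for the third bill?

$822.90

Claim 1 — $3,632: $477 to deductible, leaving $3,155; owner's 10% is $315.50. Owner owes $792.50 (running OOP $792.50).
Claim 2 — $3,681: deductible met; 10% of $3,681 = $368.10. Owner owes $368.10 (running OOP $1,160.60).
Claim 3 — $8,229: 10% coinsurance on $8,229 = $822.90. Owner owes $822.90 (running OOP $1,983.50).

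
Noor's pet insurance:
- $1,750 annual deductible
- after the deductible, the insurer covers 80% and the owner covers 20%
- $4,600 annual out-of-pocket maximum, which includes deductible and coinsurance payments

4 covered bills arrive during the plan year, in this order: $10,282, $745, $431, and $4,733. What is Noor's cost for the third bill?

$86.20

Claim 1 — $10,282: $1,750 to deductible, leaving $8,532; coinsurance $8,532 × 20% = $1,706.40. Cost to owner: $3,456.40. OOP to date $3,456.40.
Claim 2 — $745: deductible already satisfied, so owner's share is 20% × $745 = $149. Cost to owner: $149. OOP to date $3,605.40.
Claim 3 — $431: 20% coinsurance on $431 = $86.20. Owner pays $86.20; OOP now $3,691.60.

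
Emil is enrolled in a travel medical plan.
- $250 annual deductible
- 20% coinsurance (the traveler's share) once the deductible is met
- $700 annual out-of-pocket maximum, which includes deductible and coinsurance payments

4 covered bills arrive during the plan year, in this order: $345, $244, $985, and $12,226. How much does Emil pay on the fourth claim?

Claim 1 — $345: $250 finishes the deductible; $95 goes to coinsurance; traveler's 20% is $19. Traveler pays $269; OOP now $269.
Claim 2 — $244: deductible met; 20% of $244 = $48.80. Cost to traveler: $48.80. OOP to date $317.80.
Claim 3 — $985: deductible met; 20% of $985 = $197. Cost to traveler: $197. OOP to date $514.80.
Claim 4 — $12,226: 20% coinsurance on $12,226 = $2,445.20. OOP would hit $2,960 > $700, so the cap limits the traveler to $700 − $514.80 = $185.20.

$185.20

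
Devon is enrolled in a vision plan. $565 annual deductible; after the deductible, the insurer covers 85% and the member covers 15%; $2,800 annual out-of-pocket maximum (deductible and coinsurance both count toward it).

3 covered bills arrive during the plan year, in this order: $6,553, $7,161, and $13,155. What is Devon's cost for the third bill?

Bill 1, $6,553: deductible takes $565, $5,988 remains; 15% of $5,988 = $898.20. Member pays $1,463.20; OOP now $1,463.20.
Bill 2, $7,161: deductible met; 15% of $7,161 = $1,074.15. Cost to member: $1,074.15. OOP to date $2,537.35.
Bill 3, $13,155: deductible met; 15% of $13,155 = $1,973.25. That would push OOP to $4,510.60, over the $2,800 cap, so member pays $2,800 − $2,537.35 = $262.65.

$262.65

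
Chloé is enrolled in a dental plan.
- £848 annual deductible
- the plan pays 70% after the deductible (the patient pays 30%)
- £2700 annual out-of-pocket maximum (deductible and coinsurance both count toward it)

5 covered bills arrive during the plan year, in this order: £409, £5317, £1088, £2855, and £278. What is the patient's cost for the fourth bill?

#1 (£409): fully absorbed by the deductible. Cost to patient: £409. OOP to date £409.
#2 (£5317): £439 finishes the deductible; £4878 goes to coinsurance; 30% of £4878 = £1463.40. Cost to patient: £1902.40. OOP to date £2311.40.
#3 (£1088): deductible met; 30% of £1088 = £326.40. Patient owes £326.40 (running OOP £2637.80).
#4 (£2855): deductible already satisfied, so patient's share is 30% × £2855 = £856.50. Adding that to £2637.80 gives £3494.30, past the £2700 cap; patient pays only £2700 − £2637.80 = £62.20.

£62.20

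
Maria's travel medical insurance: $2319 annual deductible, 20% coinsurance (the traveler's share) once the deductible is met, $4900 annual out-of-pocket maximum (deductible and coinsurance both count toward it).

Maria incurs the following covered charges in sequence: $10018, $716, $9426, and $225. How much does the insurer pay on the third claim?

Claim 1 ($10018): deductible takes $2319, $7699 remains; traveler's 20% is $1539.80. Traveler pays $3858.80; OOP now $3858.80. Insurer: $10018 − $3858.80 = $6159.20.
Claim 2 ($716): deductible met; 20% of $716 = $143.20. Traveler pays $143.20; OOP now $4002. Insurer: $716 − $143.20 = $572.80.
Claim 3 ($9426): deductible already satisfied, so traveler's share is 20% × $9426 = $1885.20. Adding that to $4002 gives $5887.20, past the $4900 cap; traveler pays only $4900 − $4002 = $898. Plan pays $9426 − $898 = $8528.

$8528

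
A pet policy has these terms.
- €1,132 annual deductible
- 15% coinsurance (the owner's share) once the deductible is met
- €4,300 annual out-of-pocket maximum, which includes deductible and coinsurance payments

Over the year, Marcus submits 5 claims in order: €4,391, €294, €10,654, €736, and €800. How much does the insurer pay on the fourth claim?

€625.60

Claim 1 (€4,391): €1,132 to deductible, leaving €3,259; coinsurance €3,259 × 15% = €488.85. Cost to owner: €1,620.85. OOP to date €1,620.85. Plan pays €4,391 − €1,620.85 = €2,770.15.
Claim 2 (€294): 15% coinsurance on €294 = €44.10. Cost to owner: €44.10. OOP to date €1,664.95. Insurer: €294 − €44.10 = €249.90.
Claim 3 (€10,654): deductible met; 15% of €10,654 = €1,598.10. Cost to owner: €1,598.10. OOP to date €3,263.05. Plan pays €10,654 − €1,598.10 = €9,055.90.
Claim 4 (€736): deductible already satisfied, so owner's share is 15% × €736 = €110.40. Owner pays €110.40; OOP now €3,373.45. Plan pays €736 − €110.40 = €625.60.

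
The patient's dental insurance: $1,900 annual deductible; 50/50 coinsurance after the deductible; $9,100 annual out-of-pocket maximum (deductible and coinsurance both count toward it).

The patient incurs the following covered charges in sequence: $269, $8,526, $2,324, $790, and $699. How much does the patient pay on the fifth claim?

$349.50

Bill 1, $269: all of it applies to the deductible. Cost to patient: $269. OOP to date $269.
Bill 2, $8,526: $1,631 to deductible, leaving $6,895; coinsurance $6,895 × 50% = $3,447.50. Cost to patient: $5,078.50. OOP to date $5,347.50.
Bill 3, $2,324: deductible met; 50% of $2,324 = $1,162. Patient pays $1,162; OOP now $6,509.50.
Bill 4, $790: 50% coinsurance on $790 = $395. Patient owes $395 (running OOP $6,904.50).
Bill 5, $699: 50% coinsurance on $699 = $349.50. Cost to patient: $349.50. OOP to date $7,254.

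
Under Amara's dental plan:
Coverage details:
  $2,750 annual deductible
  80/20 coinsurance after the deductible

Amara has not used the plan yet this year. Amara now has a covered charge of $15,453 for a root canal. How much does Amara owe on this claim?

$5,290.60

The full $2,750 deductible is still open; $2,750 of this bill applies to it.
That leaves $15,453 − $2,750 = $12,703 for coinsurance.
Patient's 20% share of $12,703 is $2,540.60.
Patient responsibility: $2,750 + $2,540.60 = $5,290.60.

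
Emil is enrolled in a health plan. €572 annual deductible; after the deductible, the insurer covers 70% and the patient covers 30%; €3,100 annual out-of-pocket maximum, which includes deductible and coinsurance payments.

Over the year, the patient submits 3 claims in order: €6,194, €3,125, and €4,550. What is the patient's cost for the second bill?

Claim 1 (€6,194): €572 finishes the deductible; €5,622 goes to coinsurance; coinsurance €5,622 × 30% = €1,686.60. Patient owes €2,258.60 (running OOP €2,258.60).
Claim 2 (€3,125): 30% coinsurance on €3,125 = €937.50. OOP would hit €3,196.10 > €3,100, so the cap limits the patient to €3,100 − €2,258.60 = €841.40.

€841.40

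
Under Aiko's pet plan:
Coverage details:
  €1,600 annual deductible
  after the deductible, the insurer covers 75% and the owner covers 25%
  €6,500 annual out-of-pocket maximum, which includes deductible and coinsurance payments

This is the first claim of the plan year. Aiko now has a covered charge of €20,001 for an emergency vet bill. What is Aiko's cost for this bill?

Deductible not yet touched, so the first €1,600 of the bill goes to the deductible.
That leaves €20,001 − €1,600 = €18,401 for coinsurance.
Owner's 25% share of €18,401 is €4,600.25.
So the owner owes €1,600 + €4,600.25 = €6,200.25 before any cap.
Cumulative spending €0 + €6,200.25 = €6,200.25 stays under the €6,500 maximum.

€6,200.25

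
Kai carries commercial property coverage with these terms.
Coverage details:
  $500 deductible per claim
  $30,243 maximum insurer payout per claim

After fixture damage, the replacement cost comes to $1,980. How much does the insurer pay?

After the deductible, $1,980 − $500 = $1,480 remains.
$1,480 is within the $30,243 limit, so the insurer pays $1,480.

$1,480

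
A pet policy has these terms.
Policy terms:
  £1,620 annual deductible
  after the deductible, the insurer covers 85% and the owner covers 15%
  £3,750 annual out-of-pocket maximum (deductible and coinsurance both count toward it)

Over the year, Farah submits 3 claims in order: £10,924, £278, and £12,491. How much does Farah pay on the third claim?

Claim 1 — £10,924: £1,620 finishes the deductible; £9,304 goes to coinsurance; owner's 15% is £1,395.60. Owner pays £3,015.60; OOP now £3,015.60.
Claim 2 — £278: deductible met; 15% of £278 = £41.70. Owner pays £41.70; OOP now £3,057.30.
Claim 3 — £12,491: 15% coinsurance on £12,491 = £1,873.65. That would push OOP to £4,930.95, over the £3,750 cap, so owner pays £3,750 − £3,057.30 = £692.70.

£692.70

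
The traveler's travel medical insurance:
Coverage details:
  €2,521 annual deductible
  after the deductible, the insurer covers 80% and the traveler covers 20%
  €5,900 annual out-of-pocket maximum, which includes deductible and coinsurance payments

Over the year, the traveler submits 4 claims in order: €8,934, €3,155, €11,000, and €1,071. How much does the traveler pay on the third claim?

€1,465.40

Claim 1 — €8,934: €2,521 to deductible, leaving €6,413; coinsurance €6,413 × 20% = €1,282.60. Traveler owes €3,803.60 (running OOP €3,803.60).
Claim 2 — €3,155: deductible met; 20% of €3,155 = €631. Traveler pays €631; OOP now €4,434.60.
Claim 3 — €11,000: deductible met; 20% of €11,000 = €2,200. Adding that to €4,434.60 gives €6,634.60, past the €5,900 cap; traveler pays only €5,900 − €4,434.60 = €1,465.40.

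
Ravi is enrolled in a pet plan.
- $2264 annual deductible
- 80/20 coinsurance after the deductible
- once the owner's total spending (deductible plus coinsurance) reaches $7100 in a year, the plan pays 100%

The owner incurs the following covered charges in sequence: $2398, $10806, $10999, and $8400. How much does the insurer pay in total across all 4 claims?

$25503

Claim 1 ($2398): $2264 finishes the deductible; $134 goes to coinsurance; coinsurance $134 × 20% = $26.80. Owner owes $2290.80 (running OOP $2290.80). Plan pays $2398 − $2290.80 = $107.20.
Claim 2 ($10806): 20% coinsurance on $10806 = $2161.20. Owner pays $2161.20; OOP now $4452. Insurer: $10806 − $2161.20 = $8644.80.
Claim 3 ($10999): 20% coinsurance on $10999 = $2199.80. Owner owes $2199.80 (running OOP $6651.80). Insurer: $10999 − $2199.80 = $8799.20.
Claim 4 ($8400): 20% coinsurance on $8400 = $1680. Adding that to $6651.80 gives $8331.80, past the $7100 cap; owner pays only $7100 − $6651.80 = $448.20. Plan pays $8400 − $448.20 = $7951.80.
Insurer total: $107.20 + $8644.80 + $8799.20 + $7951.80 = $25503.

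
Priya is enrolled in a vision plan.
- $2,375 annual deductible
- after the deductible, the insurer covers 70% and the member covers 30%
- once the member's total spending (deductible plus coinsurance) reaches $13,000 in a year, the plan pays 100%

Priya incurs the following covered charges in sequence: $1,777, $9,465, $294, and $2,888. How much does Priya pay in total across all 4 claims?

Claim 1 — $1,777: all of it applies to the deductible. Member owes $1,777 (running OOP $1,777).
Claim 2 — $9,465: $598 to deductible, leaving $8,867; coinsurance $8,867 × 30% = $2,660.10. Cost to member: $3,258.10. OOP to date $5,035.10.
Claim 3 — $294: 30% coinsurance on $294 = $88.20. Member pays $88.20; OOP now $5,123.30.
Claim 4 — $2,888: deductible met; 30% of $2,888 = $866.40. Member owes $866.40 (running OOP $5,989.70).
Summing the member's payments: $1,777 + $3,258.10 + $88.20 + $866.40 = $5,989.70.

$5,989.70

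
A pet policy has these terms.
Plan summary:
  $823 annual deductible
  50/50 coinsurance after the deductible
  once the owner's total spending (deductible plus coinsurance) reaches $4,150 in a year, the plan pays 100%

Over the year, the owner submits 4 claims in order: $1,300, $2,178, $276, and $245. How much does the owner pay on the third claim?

#1 ($1,300): deductible takes $823, $477 remains; owner's 50% is $238.50. Owner pays $1,061.50; OOP now $1,061.50.
#2 ($2,178): deductible met; 50% of $2,178 = $1,089. Owner owes $1,089 (running OOP $2,150.50).
#3 ($276): deductible already satisfied, so owner's share is 50% × $276 = $138. Owner owes $138 (running OOP $2,288.50).

$138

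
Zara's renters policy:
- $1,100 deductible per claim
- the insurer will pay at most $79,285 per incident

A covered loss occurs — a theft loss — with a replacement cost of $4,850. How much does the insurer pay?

After the deductible, $4,850 − $1,100 = $3,750 remains.
$3,750 is within the $79,285 limit, so the insurer pays $3,750.

$3,750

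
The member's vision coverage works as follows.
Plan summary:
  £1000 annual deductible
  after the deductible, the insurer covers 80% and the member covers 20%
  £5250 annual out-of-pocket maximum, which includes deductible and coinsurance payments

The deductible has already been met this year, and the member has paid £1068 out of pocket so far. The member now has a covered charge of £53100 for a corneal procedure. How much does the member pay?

With the deductible met, the entire £53100 is subject to coinsurance.
Member's 20% share of £53100 is £10620.
Adding £10620 to the £1068 already spent would give £11688, which exceeds the £5250 cap; the member pays just £5250 − £1068 = £4182.

£4182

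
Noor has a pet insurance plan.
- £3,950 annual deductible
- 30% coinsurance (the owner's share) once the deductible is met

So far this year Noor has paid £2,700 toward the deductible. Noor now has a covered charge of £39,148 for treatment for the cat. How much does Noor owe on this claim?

£12,619.40

Remaining deductible: £3,950 − £2,700 = £1,250.
The remaining £37,898 (= £39,148 − £1,250) moves to coinsurance.
Coinsurance: £37,898 × 30% = £11,369.40.
That puts the owner's cost at £1,250 + £11,369.40 = £12,619.40.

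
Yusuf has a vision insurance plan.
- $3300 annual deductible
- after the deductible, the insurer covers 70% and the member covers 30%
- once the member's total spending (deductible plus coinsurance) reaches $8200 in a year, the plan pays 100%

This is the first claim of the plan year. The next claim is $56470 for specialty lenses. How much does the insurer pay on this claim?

$48270

The full $3300 deductible is still open; $3300 of this bill applies to it.
After the $3300 deductible portion, $56470 − $3300 = $53170 is subject to coinsurance.
30% of $53170 = $15951 falls to the member.
So the member owes $3300 + $15951 = $19251 before any cap.
That would bring total out-of-pocket to $19251, past the $8200 cap. The member is capped at $8200 − $0 = $8200 on this claim.
The insurer covers the remainder: $56470 − $8200 = $48270.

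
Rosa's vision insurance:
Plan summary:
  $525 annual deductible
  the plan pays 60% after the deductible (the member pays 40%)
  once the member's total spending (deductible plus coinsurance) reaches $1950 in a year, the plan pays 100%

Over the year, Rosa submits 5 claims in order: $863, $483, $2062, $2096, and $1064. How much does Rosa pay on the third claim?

Bill 1, $863: deductible takes $525, $338 remains; 40% of $338 = $135.20. Member owes $660.20 (running OOP $660.20).
Bill 2, $483: deductible already satisfied, so member's share is 40% × $483 = $193.20. Member owes $193.20 (running OOP $853.40).
Bill 3, $2062: deductible already satisfied, so member's share is 40% × $2062 = $824.80. Cost to member: $824.80. OOP to date $1678.20.

$824.80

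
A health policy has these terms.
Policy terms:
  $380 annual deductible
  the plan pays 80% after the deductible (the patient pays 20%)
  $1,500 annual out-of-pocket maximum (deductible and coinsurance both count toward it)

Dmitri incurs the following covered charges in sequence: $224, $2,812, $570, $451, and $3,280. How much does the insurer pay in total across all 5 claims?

Claim 1 — $224: all of it applies to the deductible. Patient owes $224 (running OOP $224). Plan pays $224 − $224 = $0.
Claim 2 — $2,812: deductible takes $156, $2,656 remains; 20% of $2,656 = $531.20. Patient owes $687.20 (running OOP $911.20). Insurer: $2,812 − $687.20 = $2,124.80.
Claim 3 — $570: deductible met; 20% of $570 = $114. Patient pays $114; OOP now $1,025.20. Insurer: $570 − $114 = $456.
Claim 4 — $451: deductible met; 20% of $451 = $90.20. Patient pays $90.20; OOP now $1,115.40. Insurer: $451 − $90.20 = $360.80.
Claim 5 — $3,280: deductible already satisfied, so patient's share is 20% × $3,280 = $656. Adding that to $1,115.40 gives $1,771.40, past the $1,500 cap; patient pays only $1,500 − $1,115.40 = $384.60. Plan pays $3,280 − $384.60 = $2,895.40.
Insurer total: $0 + $2,124.80 + $456 + $360.80 + $2,895.40 = $5,837.

$5,837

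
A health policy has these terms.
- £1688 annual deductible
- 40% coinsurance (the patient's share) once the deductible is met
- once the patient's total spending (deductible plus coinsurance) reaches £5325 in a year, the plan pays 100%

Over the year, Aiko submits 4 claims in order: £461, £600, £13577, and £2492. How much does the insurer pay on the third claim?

£9313

Bill 1, £461: entire amount goes to the deductible. Cost to patient: £461. OOP to date £461. Plan pays £461 − £461 = £0.
Bill 2, £600: all of it applies to the deductible. Patient owes £600 (running OOP £1061). Insurer: £600 − £600 = £0.
Bill 3, £13577: £627 finishes the deductible; £12950 goes to coinsurance; coinsurance £12950 × 40% = £5180. Claim cost before the cap: £627 + £5180 = £5807. That would push OOP to £6868, over the £5325 cap, so patient pays £5325 − £1061 = £4264. Insurer: £13577 − £4264 = £9313.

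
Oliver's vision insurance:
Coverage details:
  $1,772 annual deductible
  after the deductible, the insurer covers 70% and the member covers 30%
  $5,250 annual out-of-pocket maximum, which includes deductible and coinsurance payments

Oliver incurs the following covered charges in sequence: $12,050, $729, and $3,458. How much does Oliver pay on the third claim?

$175.90

#1 ($12,050): deductible takes $1,772, $10,278 remains; 30% of $10,278 = $3,083.40. Member pays $4,855.40; OOP now $4,855.40.
#2 ($729): 30% coinsurance on $729 = $218.70. Member pays $218.70; OOP now $5,074.10.
#3 ($3,458): deductible met; 30% of $3,458 = $1,037.40. OOP would hit $6,111.50 > $5,250, so the cap limits the member to $5,250 − $5,074.10 = $175.90.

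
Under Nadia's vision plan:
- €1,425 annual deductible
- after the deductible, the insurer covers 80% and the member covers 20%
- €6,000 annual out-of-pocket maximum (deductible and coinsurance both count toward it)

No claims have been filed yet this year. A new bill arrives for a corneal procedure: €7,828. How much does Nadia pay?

€2,705.60

Nothing has been paid toward the €1,425 deductible, so the first €1,425 of this charge is applied there.
That leaves €7,828 − €1,425 = €6,403 for coinsurance.
Member's 20% share of €6,403 is €1,280.60.
So the member owes €1,425 + €1,280.60 = €2,705.60 before any cap.
Cumulative spending €0 + €2,705.60 = €2,705.60 stays under the €6,000 maximum.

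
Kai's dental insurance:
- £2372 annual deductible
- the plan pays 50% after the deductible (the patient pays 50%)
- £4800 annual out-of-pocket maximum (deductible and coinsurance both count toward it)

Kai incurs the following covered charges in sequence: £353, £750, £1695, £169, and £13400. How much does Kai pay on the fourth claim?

£84.50

#1 (£353): entire amount goes to the deductible. Patient owes £353 (running OOP £353).
#2 (£750): fully absorbed by the deductible. Patient pays £750; OOP now £1103.
#3 (£1695): £1269 to deductible, leaving £426; patient's 50% is £213. Patient pays £1482; OOP now £2585.
#4 (£169): deductible already satisfied, so patient's share is 50% × £169 = £84.50. Patient pays £84.50; OOP now £2669.50.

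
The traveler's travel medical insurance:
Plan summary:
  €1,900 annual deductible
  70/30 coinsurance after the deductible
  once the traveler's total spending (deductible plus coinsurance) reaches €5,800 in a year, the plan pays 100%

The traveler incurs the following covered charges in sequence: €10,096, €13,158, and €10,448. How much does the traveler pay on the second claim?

€1,441.20

Claim 1 (€10,096): deductible takes €1,900, €8,196 remains; 30% of €8,196 = €2,458.80. Traveler pays €4,358.80; OOP now €4,358.80.
Claim 2 (€13,158): deductible met; 30% of €13,158 = €3,947.40. OOP would hit €8,306.20 > €5,800, so the cap limits the traveler to €5,800 − €4,358.80 = €1,441.20.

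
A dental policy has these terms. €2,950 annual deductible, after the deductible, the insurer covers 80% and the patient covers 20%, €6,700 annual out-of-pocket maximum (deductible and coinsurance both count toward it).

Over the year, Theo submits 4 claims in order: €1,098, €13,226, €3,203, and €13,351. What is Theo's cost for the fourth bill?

#1 (€1,098): all of it applies to the deductible. Cost to patient: €1,098. OOP to date €1,098.
#2 (€13,226): €1,852 finishes the deductible; €11,374 goes to coinsurance; coinsurance €11,374 × 20% = €2,274.80. Cost to patient: €4,126.80. OOP to date €5,224.80.
#3 (€3,203): deductible met; 20% of €3,203 = €640.60. Cost to patient: €640.60. OOP to date €5,865.40.
#4 (€13,351): deductible met; 20% of €13,351 = €2,670.20. OOP would hit €8,535.60 > €6,700, so the cap limits the patient to €6,700 − €5,865.40 = €834.60.

€834.60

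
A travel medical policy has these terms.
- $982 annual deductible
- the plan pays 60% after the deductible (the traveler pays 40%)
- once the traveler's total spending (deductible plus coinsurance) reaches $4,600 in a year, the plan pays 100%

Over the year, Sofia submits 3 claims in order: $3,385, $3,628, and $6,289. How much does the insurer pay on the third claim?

$5,083.40

Claim 1 — $3,385: $982 to deductible, leaving $2,403; coinsurance $2,403 × 40% = $961.20. Traveler owes $1,943.20 (running OOP $1,943.20). Insurer: $3,385 − $1,943.20 = $1,441.80.
Claim 2 — $3,628: deductible met; 40% of $3,628 = $1,451.20. Traveler pays $1,451.20; OOP now $3,394.40. Insurer: $3,628 − $1,451.20 = $2,176.80.
Claim 3 — $6,289: deductible met; 40% of $6,289 = $2,515.60. That would push OOP to $5,910, over the $4,600 cap, so traveler pays $4,600 − $3,394.40 = $1,205.60. Plan pays $6,289 − $1,205.60 = $5,083.40.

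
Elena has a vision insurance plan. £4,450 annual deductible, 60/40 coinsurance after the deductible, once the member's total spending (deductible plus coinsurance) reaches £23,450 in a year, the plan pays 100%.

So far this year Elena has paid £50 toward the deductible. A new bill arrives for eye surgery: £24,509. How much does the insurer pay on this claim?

£12,065.40

Remaining deductible: £4,450 − £50 = £4,400.
After the £4,400 deductible portion, £24,509 − £4,400 = £20,109 is subject to coinsurance.
Coinsurance: £20,109 × 40% = £8,043.60.
So the member owes £4,400 + £8,043.60 = £12,443.60 before any cap.
Cumulative spending £50 + £12,443.60 = £12,493.60 stays under the £23,450 maximum.
Insurer pays the balance: £24,509 − £12,443.60 = £12,065.40.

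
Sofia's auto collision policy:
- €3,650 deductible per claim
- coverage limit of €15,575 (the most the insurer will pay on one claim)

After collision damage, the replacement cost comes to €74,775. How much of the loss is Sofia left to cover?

€59,200

Subtract the deductible: €74,775 − €3,650 = €71,125.
Since €71,125 > €15,575, the payout is capped at €15,575.
The driver bears the rest of the original loss: €74,775 − €15,575 = €59,200.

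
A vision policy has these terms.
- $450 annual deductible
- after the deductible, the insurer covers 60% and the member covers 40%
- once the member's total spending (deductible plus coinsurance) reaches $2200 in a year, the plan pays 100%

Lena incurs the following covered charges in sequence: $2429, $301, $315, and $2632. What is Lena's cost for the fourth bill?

Bill 1, $2429: $450 finishes the deductible; $1979 goes to coinsurance; coinsurance $1979 × 40% = $791.60. Member pays $1241.60; OOP now $1241.60.
Bill 2, $301: deductible met; 40% of $301 = $120.40. Member owes $120.40 (running OOP $1362).
Bill 3, $315: deductible met; 40% of $315 = $126. Member pays $126; OOP now $1488.
Bill 4, $2632: deductible already satisfied, so member's share is 40% × $2632 = $1052.80. Adding that to $1488 gives $2540.80, past the $2200 cap; member pays only $2200 − $1488 = $712.

$712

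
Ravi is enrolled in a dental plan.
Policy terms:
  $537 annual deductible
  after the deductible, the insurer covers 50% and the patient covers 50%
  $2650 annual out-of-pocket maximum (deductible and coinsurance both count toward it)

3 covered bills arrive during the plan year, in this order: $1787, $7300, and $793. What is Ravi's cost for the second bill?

$1488

#1 ($1787): $537 finishes the deductible; $1250 goes to coinsurance; 50% of $1250 = $625. Patient owes $1162 (running OOP $1162).
#2 ($7300): deductible already satisfied, so patient's share is 50% × $7300 = $3650. Adding that to $1162 gives $4812, past the $2650 cap; patient pays only $2650 − $1162 = $1488.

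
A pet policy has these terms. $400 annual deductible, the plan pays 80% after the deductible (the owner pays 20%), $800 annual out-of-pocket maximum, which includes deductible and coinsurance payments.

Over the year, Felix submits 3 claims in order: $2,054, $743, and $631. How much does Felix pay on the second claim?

$69.20

#1 ($2,054): deductible takes $400, $1,654 remains; owner's 20% is $330.80. Owner pays $730.80; OOP now $730.80.
#2 ($743): deductible met; 20% of $743 = $148.60. That would push OOP to $879.40, over the $800 cap, so owner pays $800 − $730.80 = $69.20.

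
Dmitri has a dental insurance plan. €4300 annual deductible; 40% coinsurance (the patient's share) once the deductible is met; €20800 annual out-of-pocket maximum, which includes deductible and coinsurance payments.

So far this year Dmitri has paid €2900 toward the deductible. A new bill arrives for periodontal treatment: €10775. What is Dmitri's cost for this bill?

€5150

Deductible still to meet: €4300 − €2900 = €1400.
That leaves €10775 − €1400 = €9375 for coinsurance.
Patient's 40% share of €9375 is €3750.
So the patient owes €1400 + €3750 = €5150 before any cap.
Cumulative spending €2900 + €5150 = €8050 stays under the €20800 maximum.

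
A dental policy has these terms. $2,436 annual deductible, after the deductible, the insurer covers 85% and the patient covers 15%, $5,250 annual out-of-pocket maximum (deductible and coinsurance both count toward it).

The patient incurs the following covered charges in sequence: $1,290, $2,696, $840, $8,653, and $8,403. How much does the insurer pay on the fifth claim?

$7,245.45

Claim 1 ($1,290): all of it applies to the deductible. Patient pays $1,290; OOP now $1,290. Insurer: $1,290 − $1,290 = $0.
Claim 2 ($2,696): $1,146 to deductible, leaving $1,550; 15% of $1,550 = $232.50. Patient pays $1,378.50; OOP now $2,668.50. Insurer: $2,696 − $1,378.50 = $1,317.50.
Claim 3 ($840): 15% coinsurance on $840 = $126. Patient owes $126 (running OOP $2,794.50). Plan pays $840 − $126 = $714.
Claim 4 ($8,653): deductible already satisfied, so patient's share is 15% × $8,653 = $1,297.95. Cost to patient: $1,297.95. OOP to date $4,092.45. Plan pays $8,653 − $1,297.95 = $7,355.05.
Claim 5 ($8,403): deductible met; 15% of $8,403 = $1,260.45. Adding that to $4,092.45 gives $5,352.90, past the $5,250 cap; patient pays only $5,250 − $4,092.45 = $1,157.55. Plan pays $8,403 − $1,157.55 = $7,245.45.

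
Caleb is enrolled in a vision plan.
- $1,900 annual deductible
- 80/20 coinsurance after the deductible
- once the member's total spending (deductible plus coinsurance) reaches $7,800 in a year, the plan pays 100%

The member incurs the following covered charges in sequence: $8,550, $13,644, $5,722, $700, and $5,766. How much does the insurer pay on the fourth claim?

Claim 1 — $8,550: deductible takes $1,900, $6,650 remains; member's 20% is $1,330. Member pays $3,230; OOP now $3,230. Insurer: $8,550 − $3,230 = $5,320.
Claim 2 — $13,644: 20% coinsurance on $13,644 = $2,728.80. Member owes $2,728.80 (running OOP $5,958.80). Insurer: $13,644 − $2,728.80 = $10,915.20.
Claim 3 — $5,722: deductible already satisfied, so member's share is 20% × $5,722 = $1,144.40. Member pays $1,144.40; OOP now $7,103.20. Plan pays $5,722 − $1,144.40 = $4,577.60.
Claim 4 — $700: deductible already satisfied, so member's share is 20% × $700 = $140. Cost to member: $140. OOP to date $7,243.20. Insurer: $700 − $140 = $560.

$560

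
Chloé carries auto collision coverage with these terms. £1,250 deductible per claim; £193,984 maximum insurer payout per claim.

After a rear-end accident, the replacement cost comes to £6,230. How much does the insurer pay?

£4,980

After the deductible, £6,230 − £1,250 = £4,980 remains.
£4,980 ≤ £193,984, so the limit doesn't bind; insurer pays £4,980.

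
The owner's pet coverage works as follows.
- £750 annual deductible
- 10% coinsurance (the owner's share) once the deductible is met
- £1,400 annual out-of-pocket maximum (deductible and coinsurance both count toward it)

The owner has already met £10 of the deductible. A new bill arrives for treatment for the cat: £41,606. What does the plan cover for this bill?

£40,216

Deductible still to meet: £750 − £10 = £740.
The remaining £40,866 (= £41,606 − £740) moves to coinsurance.
Coinsurance: £40,866 × 10% = £4,086.60.
So the owner owes £740 + £4,086.60 = £4,826.60 before any cap.
That would bring total out-of-pocket to £4,836.60, past the £1,400 cap. The owner is capped at £1,400 − £10 = £1,390 on this claim.
Insurer pays the balance: £41,606 − £1,390 = £40,216.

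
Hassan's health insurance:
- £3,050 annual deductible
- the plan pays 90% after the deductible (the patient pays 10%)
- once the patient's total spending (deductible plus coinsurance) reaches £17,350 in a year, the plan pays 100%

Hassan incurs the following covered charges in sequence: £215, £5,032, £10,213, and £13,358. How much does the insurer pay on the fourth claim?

£12,022.20

Claim 1 — £215: all of it applies to the deductible. Patient pays £215; OOP now £215. Plan pays £215 − £215 = £0.
Claim 2 — £5,032: £2,835 finishes the deductible; £2,197 goes to coinsurance; patient's 10% is £219.70. Cost to patient: £3,054.70. OOP to date £3,269.70. Plan pays £5,032 − £3,054.70 = £1,977.30.
Claim 3 — £10,213: 10% coinsurance on £10,213 = £1,021.30. Patient owes £1,021.30 (running OOP £4,291). Insurer: £10,213 − £1,021.30 = £9,191.70.
Claim 4 — £13,358: deductible met; 10% of £13,358 = £1,335.80. Patient pays £1,335.80; OOP now £5,626.80. Plan pays £13,358 − £1,335.80 = £12,022.20.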